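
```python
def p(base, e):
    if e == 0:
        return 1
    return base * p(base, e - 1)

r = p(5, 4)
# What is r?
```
Call trace:
p(base=5, e=4)
  p(base=5, e=3)
    p(base=5, e=2)
      p(base=5, e=1)
        p(base=5, e=0)
        -> return 1
      -> return 5
    -> return 25
  -> return 125
-> return 625

Final answer: 625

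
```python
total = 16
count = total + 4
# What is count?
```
Trace:
  total=16
  total=16, count=20

Final answer: 20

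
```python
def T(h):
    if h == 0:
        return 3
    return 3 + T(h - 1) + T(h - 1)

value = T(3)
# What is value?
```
Call trace (a repeated sub-call is expanded the first time; later identical calls just restate its return value):
T(h=3)
  T(h=2)
    T(h=1)
      T(h=0)
      -> return 3
      T(h=0)
      -> return 3
    -> return 9
    T(h=1) -> return 9  (same call as traced above)
  -> return 21
  T(h=2) -> return 21  (same call as traced above)
-> return 45

Final answer: 45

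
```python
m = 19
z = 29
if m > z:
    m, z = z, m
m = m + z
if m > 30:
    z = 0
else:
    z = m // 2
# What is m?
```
Trace:
  m=19
  m=19, z=29
  m=19, z=29
  m=48, z=29
  m=48, z=0

Final answer: 48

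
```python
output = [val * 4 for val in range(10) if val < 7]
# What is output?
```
Trace:
  val=0
  val=1
  val=2
  val=3
  val=4
  val=5
  val=6
  val=7
  val=8
  val=9
  output=[0, 4, 8, 12, 16, 20, 24]

Final answer: [0, 4, 8, 12, 16, 20, 24]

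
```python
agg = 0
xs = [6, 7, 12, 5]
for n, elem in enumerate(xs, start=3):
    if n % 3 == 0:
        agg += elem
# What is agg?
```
Trace:
  agg=0
  agg=6, n=3, elem=6
  agg=6, n=4, elem=7
  agg=6, n=5, elem=12
  agg=11, n=6, elem=5

Final answer: 11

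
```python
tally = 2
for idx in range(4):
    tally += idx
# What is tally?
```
Trace:
  tally=2
  tally=2, idx=0
  tally=3, idx=1
  tally=5, idx=2
  tally=8, idx=3

Final answer: 8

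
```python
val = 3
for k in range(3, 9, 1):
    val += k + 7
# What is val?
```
Trace:
  val=3
  val=13, k=3
  val=24, k=4
  val=36, k=5
  val=49, k=6
  val=63, k=7
  val=78, k=8

Final answer: 78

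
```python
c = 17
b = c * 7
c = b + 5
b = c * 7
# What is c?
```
Trace:
  c=17
  c=17, b=119
  c=124, b=119
  c=124, b=868

Final answer: 124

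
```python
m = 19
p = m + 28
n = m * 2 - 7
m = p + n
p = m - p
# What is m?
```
Trace:
  m=19
  m=19, p=47
  m=19, p=47, n=31
  m=78, p=47, n=31
  m=78, p=31, n=31

Final answer: 78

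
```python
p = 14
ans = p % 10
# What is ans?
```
Trace:
  p=14
  p=14, ans=4

Final answer: 4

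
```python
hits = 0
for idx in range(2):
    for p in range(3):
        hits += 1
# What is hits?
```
Trace:
  hits=0
  hits=1, idx=0, p=0
  hits=2, idx=0, p=1
  hits=3, idx=0, p=2
  hits=4, idx=1, p=0
  hits=5, idx=1, p=1
  hits=6, idx=1, p=2

Final answer: 6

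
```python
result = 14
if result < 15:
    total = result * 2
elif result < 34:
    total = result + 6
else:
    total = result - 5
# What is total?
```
Trace:
  result=14
  result=14, total=28

Final answer: 28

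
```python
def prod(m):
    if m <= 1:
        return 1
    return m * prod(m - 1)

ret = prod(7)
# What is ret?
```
Call trace:
prod(m=7)
  prod(m=6)
    prod(m=5)
      prod(m=4)
        prod(m=3)
          prod(m=2)
            prod(m=1)
            -> return 1
          -> return 2
        -> return 6
      -> return 24
    -> return 120
  -> return 720
-> return 5040

Final answer: 5040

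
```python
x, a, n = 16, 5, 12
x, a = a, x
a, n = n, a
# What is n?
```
Trace:
  x=16, a=5, n=12
  x=5, a=16, n=12
  x=5, a=12, n=16

Final answer: 16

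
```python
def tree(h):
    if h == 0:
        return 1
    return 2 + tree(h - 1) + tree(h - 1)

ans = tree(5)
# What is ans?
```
Call trace (a repeated sub-call is expanded the first time; later identical calls just restate its return value):
tree(h=5)
  tree(h=4)
    tree(h=3)
      tree(h=2)
        tree(h=1)
          tree(h=0)
          -> return 1
          tree(h=0)
          -> return 1
        -> return 4
        tree(h=1) -> return 4  (same call as traced above)
      -> return 10
      tree(h=2) -> return 10  (same call as traced above)
    -> return 22
    tree(h=3) -> return 22  (same call as traced above)
  -> return 46
  tree(h=4) -> return 46  (same call as traced above)
-> return 94

Final answer: 94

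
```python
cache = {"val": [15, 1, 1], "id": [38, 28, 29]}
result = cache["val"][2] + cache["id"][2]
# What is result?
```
Trace:
  cache={'val': [15, 1, 1], 'id': [38, 28, 29]}
  cache={'val': [15, 1, 1], 'id': [38, 28, 29]}, result=30

Final answer: 30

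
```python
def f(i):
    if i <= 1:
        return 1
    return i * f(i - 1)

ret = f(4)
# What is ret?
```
Call trace:
f(i=4)
  f(i=3)
    f(i=2)
      f(i=1)
      -> return 1
    -> return 2
  -> return 6
-> return 24

Final answer: 24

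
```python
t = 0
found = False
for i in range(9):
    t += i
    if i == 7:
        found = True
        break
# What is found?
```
Trace:
  t=0
  t=0, found=False
  t=0, found=False, i=0
  t=1, found=False, i=1
  t=3, found=False, i=2
  t=6, found=False, i=3
  t=10, found=False, i=4
  t=15, found=False, i=5
  t=21, found=False, i=6
  t=28, found=True, i=7

Final answer: True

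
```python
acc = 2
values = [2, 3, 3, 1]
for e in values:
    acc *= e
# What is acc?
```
Trace:
  acc=2
  acc=4, e=2
  acc=12, e=3
  acc=36, e=3
  acc=36, e=1

Final answer: 36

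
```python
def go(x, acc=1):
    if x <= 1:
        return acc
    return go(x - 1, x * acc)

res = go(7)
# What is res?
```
Call trace:
go(x=7, acc=1)
  go(x=6, acc=7)
    go(x=5, acc=42)
      go(x=4, acc=210)
        go(x=3, acc=840)
          go(x=2, acc=2520)
            go(x=1, acc=5040)
            -> return 5040
          -> return 5040
        -> return 5040
      -> return 5040
    -> return 5040
  -> return 5040
-> return 5040

Final answer: 5040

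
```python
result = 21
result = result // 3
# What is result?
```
Trace:
  result=21
  result=7

Final answer: 7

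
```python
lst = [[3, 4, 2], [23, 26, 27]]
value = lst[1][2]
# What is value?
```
Trace:
  lst=[[3, 4, 2], [23, 26, 27]]
  lst=[[3, 4, 2], [23, 26, 27]], value=27

Final answer: 27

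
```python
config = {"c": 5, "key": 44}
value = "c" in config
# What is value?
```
Trace:
  config={'c': 5, 'key': 44}
  config={'c': 5, 'key': 44}, value=True

Final answer: True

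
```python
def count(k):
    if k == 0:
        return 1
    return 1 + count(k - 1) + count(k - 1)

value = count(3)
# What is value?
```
Call trace (a repeated sub-call is expanded the first time; later identical calls just restate its return value):
count(k=3)
  count(k=2)
    count(k=1)
      count(k=0)
      -> return 1
      count(k=0)
      -> return 1
    -> return 3
    count(k=1) -> return 3  (same call as traced above)
  -> return 7
  count(k=2) -> return 7  (same call as traced above)
-> return 15

Final answer: 15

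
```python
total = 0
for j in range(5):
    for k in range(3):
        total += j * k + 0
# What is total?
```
Trace:
  total=0
  total=0, j=0, k=0
  total=0, j=0, k=1
  total=0, j=0, k=2
  total=0, j=1, k=0
  total=1, j=1, k=1
  total=3, j=1, k=2
  total=3, j=2, k=0
  total=5, j=2, k=1
  total=9, j=2, k=2
  total=9, j=3, k=0
  total=12, j=3, k=1
  total=18, j=3, k=2
  total=18, j=4, k=0
  total=22, j=4, k=1
  total=30, j=4, k=2

Final answer: 30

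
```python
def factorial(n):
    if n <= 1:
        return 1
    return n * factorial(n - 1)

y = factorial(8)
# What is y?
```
Call trace:
factorial(n=8)
  factorial(n=7)
    factorial(n=6)
      factorial(n=5)
        factorial(n=4)
          factorial(n=3)
            factorial(n=2)
              factorial(n=1)
              -> return 1
            -> return 2
          -> return 6
        -> return 24
      -> return 120
    -> return 720
  -> return 5040
-> return 40320

Final answer: 40320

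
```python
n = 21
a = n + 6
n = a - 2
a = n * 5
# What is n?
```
Trace:
  n=21
  n=21, a=27
  n=25, a=27
  n=25, a=125

Final answer: 25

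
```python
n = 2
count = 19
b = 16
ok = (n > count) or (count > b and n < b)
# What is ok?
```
Trace:
  n=2
  n=2, count=19
  n=2, count=19, b=16
  n=2, count=19, b=16, ok=True

Final answer: True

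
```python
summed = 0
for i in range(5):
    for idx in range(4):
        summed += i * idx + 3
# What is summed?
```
Trace:
  summed=0
  summed=3, i=0, idx=0
  summed=6, i=0, idx=1
  summed=9, i=0, idx=2
  summed=12, i=0, idx=3
  summed=15, i=1, idx=0
  summed=19, i=1, idx=1
  summed=24, i=1, idx=2
  summed=30, i=1, idx=3
  summed=33, i=2, idx=0
  summed=38, i=2, idx=1
  summed=45, i=2, idx=2
  summed=54, i=2, idx=3
  summed=57, i=3, idx=0
  summed=63, i=3, idx=1
  summed=72, i=3, idx=2
  summed=84, i=3, idx=3
  summed=87, i=4, idx=0
  summed=94, i=4, idx=1
  summed=105, i=4, idx=2
  summed=120, i=4, idx=3

Final answer: 120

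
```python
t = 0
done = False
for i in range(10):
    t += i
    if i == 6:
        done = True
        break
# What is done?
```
Trace:
  t=0
  t=0, done=False
  t=0, done=False, i=0
  t=1, done=False, i=1
  t=3, done=False, i=2
  t=6, done=False, i=3
  t=10, done=False, i=4
  t=15, done=False, i=5
  t=21, done=True, i=6

Final answer: True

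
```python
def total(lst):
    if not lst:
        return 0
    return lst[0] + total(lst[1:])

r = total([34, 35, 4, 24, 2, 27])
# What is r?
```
Call trace:
total(lst=[34, 35, 4, 24, 2, 27])
  total(lst=[35, 4, 24, 2, 27])
    total(lst=[4, 24, 2, 27])
      total(lst=[24, 2, 27])
        total(lst=[2, 27])
          total(lst=[27])
            total(lst=[])
            -> return 0
          -> return 27
        -> return 29
      -> return 53
    -> return 57
  -> return 92
-> return 126

Final answer: 126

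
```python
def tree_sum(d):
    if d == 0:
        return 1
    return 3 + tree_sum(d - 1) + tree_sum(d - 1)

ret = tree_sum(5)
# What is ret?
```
Call trace (a repeated sub-call is expanded the first time; later identical calls just restate its return value):
tree_sum(d=5)
  tree_sum(d=4)
    tree_sum(d=3)
      tree_sum(d=2)
        tree_sum(d=1)
          tree_sum(d=0)
          -> return 1
          tree_sum(d=0)
          -> return 1
        -> return 5
        tree_sum(d=1) -> return 5  (same call as traced above)
      -> return 13
      tree_sum(d=2) -> return 13  (same call as traced above)
    -> return 29
    tree_sum(d=3) -> return 29  (same call as traced above)
  -> return 61
  tree_sum(d=4) -> return 61  (same call as traced above)
-> return 125

Final answer: 125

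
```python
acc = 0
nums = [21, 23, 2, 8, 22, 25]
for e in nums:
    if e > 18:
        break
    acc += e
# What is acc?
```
Trace:
  acc=0
  acc=0, e=21

Final answer: 0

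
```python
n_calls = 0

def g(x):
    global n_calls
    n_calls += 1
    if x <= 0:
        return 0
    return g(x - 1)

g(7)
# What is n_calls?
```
Call trace:
g(x=7)
  g(x=6)
    g(x=5)
      g(x=4)
        g(x=3)
          g(x=2)
            g(x=1)
              g(x=0)
              -> return 0
            -> return 0
          -> return 0
        -> return 0
      -> return 0
    -> return 0
  -> return 0
-> return 0

n_calls is incremented once per call. g is entered once for each x = 7, 6, 5, 4, 3, 2, 1, 0 (the x <= 0 call returns without recursing), i.e. 7 + 1 calls.
n_calls = 8

Final answer: 8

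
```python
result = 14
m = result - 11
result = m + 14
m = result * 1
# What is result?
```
Trace:
  result=14
  result=14, m=3
  result=17, m=3
  result=17, m=17

Final answer: 17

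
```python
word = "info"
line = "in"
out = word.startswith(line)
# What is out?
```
Trace:
  word='info'
  word='info', line='in'
  word='info', line='in', out=True

Final answer: True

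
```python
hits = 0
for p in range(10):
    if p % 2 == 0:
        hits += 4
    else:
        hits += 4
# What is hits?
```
Trace:
  hits=0
  hits=4, p=0
  hits=8, p=1
  hits=12, p=2
  hits=16, p=3
  hits=20, p=4
  hits=24, p=5
  hits=28, p=6
  hits=32, p=7
  hits=36, p=8
  hits=40, p=9

Final answer: 40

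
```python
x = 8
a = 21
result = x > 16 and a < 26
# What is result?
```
Trace:
  x=8
  x=8, a=21
  x=8, a=21, result=False

Final answer: False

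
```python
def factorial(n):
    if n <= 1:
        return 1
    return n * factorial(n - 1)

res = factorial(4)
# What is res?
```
Call trace:
factorial(n=4)
  factorial(n=3)
    factorial(n=2)
      factorial(n=1)
      -> return 1
    -> return 2
  -> return 6
-> return 24

Final answer: 24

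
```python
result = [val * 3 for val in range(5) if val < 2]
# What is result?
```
Trace:
  val=0
  val=1
  val=2
  val=3
  val=4
  result=[0, 3]

Final answer: [0, 3]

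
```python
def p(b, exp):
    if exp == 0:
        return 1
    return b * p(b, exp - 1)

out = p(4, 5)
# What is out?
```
Call trace:
p(b=4, exp=5)
  p(b=4, exp=4)
    p(b=4, exp=3)
      p(b=4, exp=2)
        p(b=4, exp=1)
          p(b=4, exp=0)
          -> return 1
        -> return 4
      -> return 16
    -> return 64
  -> return 256
-> return 1024

Final answer: 1024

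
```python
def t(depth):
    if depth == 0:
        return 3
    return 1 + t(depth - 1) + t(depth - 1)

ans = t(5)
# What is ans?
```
Call trace (a repeated sub-call is expanded the first time; later identical calls just restate its return value):
t(depth=5)
  t(depth=4)
    t(depth=3)
      t(depth=2)
        t(depth=1)
          t(depth=0)
          -> return 3
          t(depth=0)
          -> return 3
        -> return 7
        t(depth=1) -> return 7  (same call as traced above)
      -> return 15
      t(depth=2) -> return 15  (same call as traced above)
    -> return 31
    t(depth=3) -> return 31  (same call as traced above)
  -> return 63
  t(depth=4) -> return 63  (same call as traced above)
-> return 127

Final answer: 127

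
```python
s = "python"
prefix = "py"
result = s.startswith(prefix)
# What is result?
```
Trace:
  s='python'
  s='python', prefix='py'
  s='python', prefix='py', result=True

Final answer: True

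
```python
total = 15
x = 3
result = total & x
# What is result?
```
Trace:
  total=15
  total=15, x=3
  total=15, x=3, result=3

Final answer: 3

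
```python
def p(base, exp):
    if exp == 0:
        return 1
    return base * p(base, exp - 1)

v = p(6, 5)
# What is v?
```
Call trace:
p(base=6, exp=5)
  p(base=6, exp=4)
    p(base=6, exp=3)
      p(base=6, exp=2)
        p(base=6, exp=1)
          p(base=6, exp=0)
          -> return 1
        -> return 6
      -> return 36
    -> return 216
  -> return 1296
-> return 7776

Final answer: 7776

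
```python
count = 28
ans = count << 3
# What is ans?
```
Trace:
  count=28
  count=28, ans=224

Final answer: 224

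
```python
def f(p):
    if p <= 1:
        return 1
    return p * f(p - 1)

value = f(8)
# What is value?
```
Call trace:
f(p=8)
  f(p=7)
    f(p=6)
      f(p=5)
        f(p=4)
          f(p=3)
            f(p=2)
              f(p=1)
              -> return 1
            -> return 2
          -> return 6
        -> return 24
      -> return 120
    -> return 720
  -> return 5040
-> return 40320

Final answer: 40320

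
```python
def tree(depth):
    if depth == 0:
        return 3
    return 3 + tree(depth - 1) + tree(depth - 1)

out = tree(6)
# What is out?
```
Call trace (a repeated sub-call is expanded the first time; later identical calls just restate its return value):
tree(depth=6)
  tree(depth=5)
    tree(depth=4)
      tree(depth=3)
        tree(depth=2)
          tree(depth=1)
            tree(depth=0)
            -> return 3
            tree(depth=0)
            -> return 3
          -> return 9
          tree(depth=1) -> return 9  (same call as traced above)
        -> return 21
        tree(depth=2) -> return 21  (same call as traced above)
      -> return 45
      tree(depth=3) -> return 45  (same call as traced above)
    -> return 93
    tree(depth=4) -> return 93  (same call as traced above)
  -> return 189
  tree(depth=5) -> return 189  (same call as traced above)
-> return 381

Final answer: 381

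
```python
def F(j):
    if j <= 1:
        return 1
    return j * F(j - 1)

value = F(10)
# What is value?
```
Call trace:
F(j=10)
  F(j=9)
    F(j=8)
      F(j=7)
        F(j=6)
          F(j=5)
            F(j=4)
              F(j=3)
                F(j=2)
                  F(j=1)
                  -> return 1
                -> return 2
              -> return 6
            -> return 24
          -> return 120
        -> return 720
      -> return 5040
    -> return 40320
  -> return 362880
-> return 3628800

Final answer: 3628800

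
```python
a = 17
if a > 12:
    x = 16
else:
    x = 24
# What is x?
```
Trace:
  a=17
  a=17, x=16

Final answer: 16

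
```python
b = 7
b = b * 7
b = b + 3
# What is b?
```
Trace:
  b=7
  b=49
  b=52

Final answer: 52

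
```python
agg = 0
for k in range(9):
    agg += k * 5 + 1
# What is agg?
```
Trace:
  agg=0
  agg=1, k=0
  agg=7, k=1
  agg=18, k=2
  agg=34, k=3
  agg=55, k=4
  agg=81, k=5
  agg=112, k=6
  agg=148, k=7
  agg=189, k=8

Final answer: 189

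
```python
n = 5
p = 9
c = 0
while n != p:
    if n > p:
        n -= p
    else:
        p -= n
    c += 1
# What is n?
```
Trace:
  n=5
  n=5, p=9
  n=5, p=9, c=0
  n=5, p=4, c=1
  n=1, p=4, c=2
  n=1, p=3, c=3
  n=1, p=2, c=4
  n=1, p=1, c=5

Final answer: 1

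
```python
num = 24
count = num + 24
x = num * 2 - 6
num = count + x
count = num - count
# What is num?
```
Trace:
  num=24
  num=24, count=48
  num=24, count=48, x=42
  num=90, count=48, x=42
  num=90, count=42, x=42

Final answer: 90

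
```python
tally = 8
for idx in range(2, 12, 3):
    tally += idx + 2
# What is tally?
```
Trace:
  tally=8
  tally=12, idx=2
  tally=19, idx=5
  tally=29, idx=8
  tally=42, idx=11

Final answer: 42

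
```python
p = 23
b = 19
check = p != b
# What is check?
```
Trace:
  p=23
  p=23, b=19
  p=23, b=19, check=True

Final answer: True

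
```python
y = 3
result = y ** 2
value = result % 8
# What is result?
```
Trace:
  y=3
  y=3, result=9
  y=3, result=9, value=1

Final answer: 9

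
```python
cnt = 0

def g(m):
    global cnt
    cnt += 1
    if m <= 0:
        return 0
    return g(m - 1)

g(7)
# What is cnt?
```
Call trace:
g(m=7)
  g(m=6)
    g(m=5)
      g(m=4)
        g(m=3)
          g(m=2)
            g(m=1)
              g(m=0)
              -> return 0
            -> return 0
          -> return 0
        -> return 0
      -> return 0
    -> return 0
  -> return 0
-> return 0

cnt is incremented once per call. g is entered once for each m = 7, 6, 5, 4, 3, 2, 1, 0 (the m <= 0 call returns without recursing), i.e. 7 + 1 calls.
cnt = 8

Final answer: 8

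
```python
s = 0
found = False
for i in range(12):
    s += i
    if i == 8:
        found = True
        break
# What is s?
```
Trace:
  s=0
  s=0, found=False
  s=0, found=False, i=0
  s=1, found=False, i=1
  s=3, found=False, i=2
  s=6, found=False, i=3
  s=10, found=False, i=4
  s=15, found=False, i=5
  s=21, found=False, i=6
  s=28, found=False, i=7
  s=36, found=True, i=8

Final answer: 36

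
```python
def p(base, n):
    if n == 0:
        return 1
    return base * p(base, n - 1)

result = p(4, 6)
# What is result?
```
Call trace:
p(base=4, n=6)
  p(base=4, n=5)
    p(base=4, n=4)
      p(base=4, n=3)
        p(base=4, n=2)
          p(base=4, n=1)
            p(base=4, n=0)
            -> return 1
          -> return 4
        -> return 16
      -> return 64
    -> return 256
  -> return 1024
-> return 4096

Final answer: 4096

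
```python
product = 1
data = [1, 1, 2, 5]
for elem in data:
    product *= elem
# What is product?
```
Trace:
  product=1
  product=1, elem=1
  product=1, elem=1
  product=2, elem=2
  product=10, elem=5

Final answer: 10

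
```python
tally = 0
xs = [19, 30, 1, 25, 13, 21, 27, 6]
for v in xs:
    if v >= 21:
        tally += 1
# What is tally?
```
Trace:
  tally=0
  tally=0, v=19
  tally=1, v=30
  tally=1, v=1
  tally=2, v=25
  tally=2, v=13
  tally=3, v=21
  tally=4, v=27
  tally=4, v=6

Final answer: 4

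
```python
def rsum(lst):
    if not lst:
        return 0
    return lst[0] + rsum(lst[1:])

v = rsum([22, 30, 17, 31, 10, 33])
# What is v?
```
Call trace:
rsum(lst=[22, 30, 17, 31, 10, 33])
  rsum(lst=[30, 17, 31, 10, 33])
    rsum(lst=[17, 31, 10, 33])
      rsum(lst=[31, 10, 33])
        rsum(lst=[10, 33])
          rsum(lst=[33])
            rsum(lst=[])
            -> return 0
          -> return 33
        -> return 43
      -> return 74
    -> return 91
  -> return 121
-> return 143

Final answer: 143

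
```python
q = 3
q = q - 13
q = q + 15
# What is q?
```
Trace:
  q=3
  q=-10
  q=5

Final answer: 5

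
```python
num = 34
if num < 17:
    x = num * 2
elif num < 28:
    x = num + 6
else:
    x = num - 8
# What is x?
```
Trace:
  num=34
  num=34, x=26

Final answer: 26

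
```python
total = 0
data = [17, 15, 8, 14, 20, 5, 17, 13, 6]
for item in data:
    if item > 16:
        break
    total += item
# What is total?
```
Trace:
  total=0
  total=0, item=17

Final answer: 0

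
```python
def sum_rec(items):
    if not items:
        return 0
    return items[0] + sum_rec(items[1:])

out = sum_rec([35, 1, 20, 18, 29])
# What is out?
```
Call trace:
sum_rec(items=[35, 1, 20, 18, 29])
  sum_rec(items=[1, 20, 18, 29])
    sum_rec(items=[20, 18, 29])
      sum_rec(items=[18, 29])
        sum_rec(items=[29])
          sum_rec(items=[])
          -> return 0
        -> return 29
      -> return 47
    -> return 67
  -> return 68
-> return 103

Final answer: 103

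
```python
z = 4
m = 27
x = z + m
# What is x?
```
Trace:
  z=4
  z=4, m=27
  z=4, m=27, x=31

Final answer: 31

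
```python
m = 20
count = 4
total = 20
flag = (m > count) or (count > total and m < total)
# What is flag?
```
Trace:
  m=20
  m=20, count=4
  m=20, count=4, total=20
  m=20, count=4, total=20, flag=True

Final answer: True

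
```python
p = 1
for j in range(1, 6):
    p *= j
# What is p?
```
Trace:
  p=1
  p=1, j=1
  p=2, j=2
  p=6, j=3
  p=24, j=4
  p=120, j=5

Final answer: 120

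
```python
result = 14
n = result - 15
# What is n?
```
Trace:
  result=14
  result=14, n=-1

Final answer: -1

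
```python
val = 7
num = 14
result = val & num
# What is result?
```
Trace:
  val=7
  val=7, num=14
  val=7, num=14, result=6

Final answer: 6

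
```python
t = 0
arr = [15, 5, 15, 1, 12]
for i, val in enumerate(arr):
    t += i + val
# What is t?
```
Trace:
  t=0
  t=15, i=0, val=15
  t=21, i=1, val=5
  t=38, i=2, val=15
  t=42, i=3, val=1
  t=58, i=4, val=12

Final answer: 58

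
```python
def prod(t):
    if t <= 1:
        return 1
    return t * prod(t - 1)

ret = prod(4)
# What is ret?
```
Call trace:
prod(t=4)
  prod(t=3)
    prod(t=2)
      prod(t=1)
      -> return 1
    -> return 2
  -> return 6
-> return 24

Final answer: 24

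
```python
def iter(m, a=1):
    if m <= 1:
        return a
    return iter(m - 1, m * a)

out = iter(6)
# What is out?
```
Call trace:
iter(m=6, a=1)
  iter(m=5, a=6)
    iter(m=4, a=30)
      iter(m=3, a=120)
        iter(m=2, a=360)
          iter(m=1, a=720)
          -> return 720
        -> return 720
      -> return 720
    -> return 720
  -> return 720
-> return 720

Final answer: 720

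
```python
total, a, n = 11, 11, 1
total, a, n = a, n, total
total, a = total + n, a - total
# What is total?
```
Trace:
  total=11, a=11, n=1
  total=11, a=1, n=11
  total=22, a=-10, n=11

Final answer: 22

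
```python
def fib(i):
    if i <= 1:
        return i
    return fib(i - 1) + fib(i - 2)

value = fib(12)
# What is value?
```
Call trace (a repeated sub-call is expanded the first time; later identical calls just restate its return value):
fib(i=12)
  fib(i=11)
    fib(i=10)
      fib(i=9)
        fib(i=8)
          fib(i=7)
            fib(i=6)
              fib(i=5)
                fib(i=4)
                  fib(i=3)
                    fib(i=2)
                      fib(i=1)
                      -> return 1
                      fib(i=0)
                      -> return 0
                    -> return 1
                    fib(i=1)
                    -> return 1
                  -> return 2
                  fib(i=2) -> return 1  (same call as traced above)
                -> return 3
                fib(i=3) -> return 2  (same call as traced above)
              -> return 5
              fib(i=4) -> return 3  (same call as traced above)
            -> return 8
            fib(i=5) -> return 5  (same call as traced above)
          -> return 13
          fib(i=6) -> return 8  (same call as traced above)
        -> return 21
        fib(i=7) -> return 13  (same call as traced above)
      -> return 34
      fib(i=8) -> return 21  (same call as traced above)
    -> return 55
    fib(i=9) -> return 34  (same call as traced above)
  -> return 89
  fib(i=10) -> return 55  (same call as traced above)
-> return 144

Final answer: 144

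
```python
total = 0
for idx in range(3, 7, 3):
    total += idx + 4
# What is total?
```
Trace:
  total=0
  total=7, idx=3
  total=17, idx=6

Final answer: 17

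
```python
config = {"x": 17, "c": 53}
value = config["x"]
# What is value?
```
Trace:
  config={'x': 17, 'c': 53}
  config={'x': 17, 'c': 53}, value=17

Final answer: 17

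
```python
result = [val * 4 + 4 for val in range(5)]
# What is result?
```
Trace:
  val=0
  val=1
  val=2
  val=3
  val=4
  result=[4, 8, 12, 16, 20]

Final answer: [4, 8, 12, 16, 20]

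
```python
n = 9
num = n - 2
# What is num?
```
Trace:
  n=9
  n=9, num=7

Final answer: 7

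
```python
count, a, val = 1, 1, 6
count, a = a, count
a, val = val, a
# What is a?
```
Trace:
  count=1, a=1, val=6
  count=1, a=1, val=6
  count=1, a=6, val=1

Final answer: 6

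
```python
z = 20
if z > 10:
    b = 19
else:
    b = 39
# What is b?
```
Trace:
  z=20
  z=20, b=19

Final answer: 19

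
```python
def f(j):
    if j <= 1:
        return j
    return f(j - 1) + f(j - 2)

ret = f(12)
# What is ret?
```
Call trace (a repeated sub-call is expanded the first time; later identical calls just restate its return value):
f(j=12)
  f(j=11)
    f(j=10)
      f(j=9)
        f(j=8)
          f(j=7)
            f(j=6)
              f(j=5)
                f(j=4)
                  f(j=3)
                    f(j=2)
                      f(j=1)
                      -> return 1
                      f(j=0)
                      -> return 0
                    -> return 1
                    f(j=1)
                    -> return 1
                  -> return 2
                  f(j=2) -> return 1  (same call as traced above)
                -> return 3
                f(j=3) -> return 2  (same call as traced above)
              -> return 5
              f(j=4) -> return 3  (same call as traced above)
            -> return 8
            f(j=5) -> return 5  (same call as traced above)
          -> return 13
          f(j=6) -> return 8  (same call as traced above)
        -> return 21
        f(j=7) -> return 13  (same call as traced above)
      -> return 34
      f(j=8) -> return 21  (same call as traced above)
    -> return 55
    f(j=9) -> return 34  (same call as traced above)
  -> return 89
  f(j=10) -> return 55  (same call as traced above)
-> return 144

Final answer: 144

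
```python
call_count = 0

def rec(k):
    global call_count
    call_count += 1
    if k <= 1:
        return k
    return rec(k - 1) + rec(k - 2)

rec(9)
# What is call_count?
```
Call trace (a repeated sub-call is expanded the first time; later identical calls just restate its return value):
rec(k=9)
  rec(k=8)
    rec(k=7)
      rec(k=6)
        rec(k=5)
          rec(k=4)
            rec(k=3)
              rec(k=2)
                rec(k=1)
                -> return 1
                rec(k=0)
                -> return 0
              -> return 1
              rec(k=1)
              -> return 1
            -> return 2
            rec(k=2) -> return 1  (same call as traced above)
          -> return 3
          rec(k=3) -> return 2  (same call as traced above)
        -> return 5
        rec(k=4) -> return 3  (same call as traced above)
      -> return 8
      rec(k=5) -> return 5  (same call as traced above)
    -> return 13
    rec(k=6) -> return 8  (same call as traced above)
  -> return 21
  rec(k=7) -> return 13  (same call as traced above)
-> return 34

call_count is incremented once per call, so count the calls in each subtree. Let C(k) = number of calls made by rec(k).
C(0) = C(1) = 1 (base case, no recursion); C(k) = 1 + C(k - 1) + C(k - 2) otherwise.
C(2) = 1 + C(1) + C(0) = 1 + 1 + 1 = 3
C(3) = 1 + C(2) + C(1) = 1 + 3 + 1 = 5
C(4) = 1 + C(3) + C(2) = 1 + 5 + 3 = 9
C(5) = 1 + C(4) + C(3) = 1 + 9 + 5 = 15
C(6) = 1 + C(5) + C(4) = 1 + 15 + 9 = 25
C(7) = 1 + C(6) + C(5) = 1 + 25 + 15 = 41
C(8) = 1 + C(7) + C(6) = 1 + 41 + 25 = 67
C(9) = 1 + C(8) + C(7) = 1 + 67 + 41 = 109
call_count = C(9) = 109

Final answer: 109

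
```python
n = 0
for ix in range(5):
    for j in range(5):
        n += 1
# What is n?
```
Trace:
  n=0
  n=1, ix=0, j=0
  n=2, ix=0, j=1
  n=3, ix=0, j=2
  n=4, ix=0, j=3
  n=5, ix=0, j=4
  n=6, ix=1, j=0
  n=7, ix=1, j=1
  n=8, ix=1, j=2
  n=9, ix=1, j=3
  n=10, ix=1, j=4
  n=11, ix=2, j=0
  n=12, ix=2, j=1
  n=13, ix=2, j=2
  n=14, ix=2, j=3
  n=15, ix=2, j=4
  n=16, ix=3, j=0
  n=17, ix=3, j=1
  n=18, ix=3, j=2
  n=19, ix=3, j=3
  n=20, ix=3, j=4
  n=21, ix=4, j=0
  n=22, ix=4, j=1
  n=23, ix=4, j=2
  n=24, ix=4, j=3
  n=25, ix=4, j=4

Final answer: 25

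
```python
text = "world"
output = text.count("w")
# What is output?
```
Trace:
  text='world'
  text='world', output=1

Final answer: 1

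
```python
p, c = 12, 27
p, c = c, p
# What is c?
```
Trace:
  p=12, c=27
  p=27, c=12

Final answer: 12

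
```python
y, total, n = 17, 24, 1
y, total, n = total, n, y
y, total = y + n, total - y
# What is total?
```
Trace:
  y=17, total=24, n=1
  y=24, total=1, n=17
  y=41, total=-23, n=17

Final answer: -23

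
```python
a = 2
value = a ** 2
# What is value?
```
Trace:
  a=2
  a=2, value=4

Final answer: 4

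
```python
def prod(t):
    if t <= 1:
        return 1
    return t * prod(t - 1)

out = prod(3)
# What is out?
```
Call trace:
prod(t=3)
  prod(t=2)
    prod(t=1)
    -> return 1
  -> return 2
-> return 6

Final answer: 6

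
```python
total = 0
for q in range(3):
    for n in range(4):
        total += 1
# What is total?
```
Trace:
  total=0
  total=1, q=0, n=0
  total=2, q=0, n=1
  total=3, q=0, n=2
  total=4, q=0, n=3
  total=5, q=1, n=0
  total=6, q=1, n=1
  total=7, q=1, n=2
  total=8, q=1, n=3
  total=9, q=2, n=0
  total=10, q=2, n=1
  total=11, q=2, n=2
  total=12, q=2, n=3

Final answer: 12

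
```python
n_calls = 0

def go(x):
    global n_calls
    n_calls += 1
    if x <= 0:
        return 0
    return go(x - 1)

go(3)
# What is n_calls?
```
Call trace:
go(x=3)
  go(x=2)
    go(x=1)
      go(x=0)
      -> return 0
    -> return 0
  -> return 0
-> return 0

n_calls is incremented once per call. go is entered once for each x = 3, 2, 1, 0 (the x <= 0 call returns without recursing), i.e. 3 + 1 calls.
n_calls = 4

Final answer: 4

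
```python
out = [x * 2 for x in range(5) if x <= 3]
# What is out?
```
Trace:
  x=0
  x=1
  x=2
  x=3
  x=4
  out=[0, 2, 4, 6]

Final answer: [0, 2, 4, 6]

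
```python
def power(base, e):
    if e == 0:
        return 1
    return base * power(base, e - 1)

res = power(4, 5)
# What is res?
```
Call trace:
power(base=4, e=5)
  power(base=4, e=4)
    power(base=4, e=3)
      power(base=4, e=2)
        power(base=4, e=1)
          power(base=4, e=0)
          -> return 1
        -> return 4
      -> return 16
    -> return 64
  -> return 256
-> return 1024

Final answer: 1024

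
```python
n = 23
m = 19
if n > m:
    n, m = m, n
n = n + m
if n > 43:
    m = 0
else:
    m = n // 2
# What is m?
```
Trace:
  n=23
  n=23, m=19
  n=19, m=23
  n=42, m=23
  n=42, m=21

Final answer: 21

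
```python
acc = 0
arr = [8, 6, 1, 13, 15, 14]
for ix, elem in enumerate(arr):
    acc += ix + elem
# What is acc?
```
Trace:
  acc=0
  acc=8, ix=0, elem=8
  acc=15, ix=1, elem=6
  acc=18, ix=2, elem=1
  acc=34, ix=3, elem=13
  acc=53, ix=4, elem=15
  acc=72, ix=5, elem=14

Final answer: 72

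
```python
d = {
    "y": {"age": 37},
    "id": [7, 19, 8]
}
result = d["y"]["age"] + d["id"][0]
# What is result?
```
Trace:
  d={'y': {'age': 37}, 'id': [7, 19, 8]}
  d={'y': {'age': 37}, 'id': [7, 19, 8]}, result=44

Final answer: 44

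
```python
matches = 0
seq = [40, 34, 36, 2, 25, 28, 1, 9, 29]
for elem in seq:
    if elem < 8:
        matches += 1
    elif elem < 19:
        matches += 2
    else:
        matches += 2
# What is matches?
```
Trace:
  matches=0
  matches=2, elem=40
  matches=4, elem=34
  matches=6, elem=36
  matches=7, elem=2
  matches=9, elem=25
  matches=11, elem=28
  matches=12, elem=1
  matches=14, elem=9
  matches=16, elem=29

Final answer: 16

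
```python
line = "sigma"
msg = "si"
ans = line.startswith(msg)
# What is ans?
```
Trace:
  line='sigma'
  line='sigma', msg='si'
  line='sigma', msg='si', ans=True

Final answer: True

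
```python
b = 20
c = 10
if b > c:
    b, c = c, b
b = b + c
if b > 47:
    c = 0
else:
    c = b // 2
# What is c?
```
Trace:
  b=20
  b=20, c=10
  b=10, c=20
  b=30, c=20
  b=30, c=15

Final answer: 15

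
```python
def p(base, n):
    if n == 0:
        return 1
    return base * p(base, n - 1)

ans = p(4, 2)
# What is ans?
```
Call trace:
p(base=4, n=2)
  p(base=4, n=1)
    p(base=4, n=0)
    -> return 1
  -> return 4
-> return 16

Final answer: 16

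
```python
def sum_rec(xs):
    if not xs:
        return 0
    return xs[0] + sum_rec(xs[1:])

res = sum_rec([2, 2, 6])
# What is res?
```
Call trace:
sum_rec(xs=[2, 2, 6])
  sum_rec(xs=[2, 6])
    sum_rec(xs=[6])
      sum_rec(xs=[])
      -> return 0
    -> return 6
  -> return 8
-> return 10

Final answer: 10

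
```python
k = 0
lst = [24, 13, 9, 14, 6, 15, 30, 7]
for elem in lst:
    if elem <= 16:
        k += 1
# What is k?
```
Trace:
  k=0
  k=0, elem=24
  k=1, elem=13
  k=2, elem=9
  k=3, elem=14
  k=4, elem=6
  k=5, elem=15
  k=5, elem=30
  k=6, elem=7

Final answer: 6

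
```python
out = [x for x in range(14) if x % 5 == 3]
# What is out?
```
Trace:
  x=0
  x=1
  x=2
  x=3
  x=4
  x=5
  x=6
  x=7
  x=8
  x=9
  x=10
  x=11
  x=12
  x=13
  out=[3, 8, 13]

Final answer: [3, 8, 13]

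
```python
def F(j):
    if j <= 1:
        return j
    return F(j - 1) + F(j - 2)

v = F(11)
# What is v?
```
Call trace (a repeated sub-call is expanded the first time; later identical calls just restate its return value):
F(j=11)
  F(j=10)
    F(j=9)
      F(j=8)
        F(j=7)
          F(j=6)
            F(j=5)
              F(j=4)
                F(j=3)
                  F(j=2)
                    F(j=1)
                    -> return 1
                    F(j=0)
                    -> return 0
                  -> return 1
                  F(j=1)
                  -> return 1
                -> return 2
                F(j=2) -> return 1  (same call as traced above)
              -> return 3
              F(j=3) -> return 2  (same call as traced above)
            -> return 5
            F(j=4) -> return 3  (same call as traced above)
          -> return 8
          F(j=5) -> return 5  (same call as traced above)
        -> return 13
        F(j=6) -> return 8  (same call as traced above)
      -> return 21
      F(j=7) -> return 13  (same call as traced above)
    -> return 34
    F(j=8) -> return 21  (same call as traced above)
  -> return 55
  F(j=9) -> return 34  (same call as traced above)
-> return 89

Final answer: 89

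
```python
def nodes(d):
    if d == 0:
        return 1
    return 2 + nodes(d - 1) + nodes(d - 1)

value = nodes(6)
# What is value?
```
Call trace (a repeated sub-call is expanded the first time; later identical calls just restate its return value):
nodes(d=6)
  nodes(d=5)
    nodes(d=4)
      nodes(d=3)
        nodes(d=2)
          nodes(d=1)
            nodes(d=0)
            -> return 1
            nodes(d=0)
            -> return 1
          -> return 4
          nodes(d=1) -> return 4  (same call as traced above)
        -> return 10
        nodes(d=2) -> return 10  (same call as traced above)
      -> return 22
      nodes(d=3) -> return 22  (same call as traced above)
    -> return 46
    nodes(d=4) -> return 46  (same call as traced above)
  -> return 94
  nodes(d=5) -> return 94  (same call as traced above)
-> return 190

Final answer: 190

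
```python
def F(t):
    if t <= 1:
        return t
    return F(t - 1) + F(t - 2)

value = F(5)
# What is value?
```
Call trace (a repeated sub-call is expanded the first time; later identical calls just restate its return value):
F(t=5)
  F(t=4)
    F(t=3)
      F(t=2)
        F(t=1)
        -> return 1
        F(t=0)
        -> return 0
      -> return 1
      F(t=1)
      -> return 1
    -> return 2
    F(t=2) -> return 1  (same call as traced above)
  -> return 3
  F(t=3) -> return 2  (same call as traced above)
-> return 5

Final answer: 5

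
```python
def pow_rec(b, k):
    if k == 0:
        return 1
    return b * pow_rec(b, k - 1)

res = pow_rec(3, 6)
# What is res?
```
Call trace:
pow_rec(b=3, k=6)
  pow_rec(b=3, k=5)
    pow_rec(b=3, k=4)
      pow_rec(b=3, k=3)
        pow_rec(b=3, k=2)
          pow_rec(b=3, k=1)
            pow_rec(b=3, k=0)
            -> return 1
          -> return 3
        -> return 9
      -> return 27
    -> return 81
  -> return 243
-> return 729

Final answer: 729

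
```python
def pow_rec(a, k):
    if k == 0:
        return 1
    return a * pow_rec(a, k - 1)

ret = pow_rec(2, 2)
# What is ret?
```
Call trace:
pow_rec(a=2, k=2)
  pow_rec(a=2, k=1)
    pow_rec(a=2, k=0)
    -> return 1
  -> return 2
-> return 4

Final answer: 4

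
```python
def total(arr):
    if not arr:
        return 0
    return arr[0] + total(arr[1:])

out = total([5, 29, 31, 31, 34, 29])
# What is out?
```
Call trace:
total(arr=[5, 29, 31, 31, 34, 29])
  total(arr=[29, 31, 31, 34, 29])
    total(arr=[31, 31, 34, 29])
      total(arr=[31, 34, 29])
        total(arr=[34, 29])
          total(arr=[29])
            total(arr=[])
            -> return 0
          -> return 29
        -> return 63
      -> return 94
    -> return 125
  -> return 154
-> return 159

Final answer: 159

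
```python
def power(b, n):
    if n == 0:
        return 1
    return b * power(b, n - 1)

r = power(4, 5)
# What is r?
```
Call trace:
power(b=4, n=5)
  power(b=4, n=4)
    power(b=4, n=3)
      power(b=4, n=2)
        power(b=4, n=1)
          power(b=4, n=0)
          -> return 1
        -> return 4
      -> return 16
    -> return 64
  -> return 256
-> return 1024

Final answer: 1024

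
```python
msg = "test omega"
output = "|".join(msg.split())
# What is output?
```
Trace:
  msg='test omega'
  msg='test omega', output='test|omega'

Final answer: 'test|omega'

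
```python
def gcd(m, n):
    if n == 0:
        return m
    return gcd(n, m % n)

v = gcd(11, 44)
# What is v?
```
Call trace:
gcd(m=11, n=44)
  gcd(m=44, n=11)
    gcd(m=11, n=0)
    -> return 11
  -> return 11
-> return 11

Final answer: 11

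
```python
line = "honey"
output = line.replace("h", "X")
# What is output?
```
Trace:
  line='honey'
  line='honey', output='Xoney'

Final answer: 'Xoney'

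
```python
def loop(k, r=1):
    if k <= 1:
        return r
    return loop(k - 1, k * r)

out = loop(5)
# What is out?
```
Call trace:
loop(k=5, r=1)
  loop(k=4, r=5)
    loop(k=3, r=20)
      loop(k=2, r=60)
        loop(k=1, r=120)
        -> return 120
      -> return 120
    -> return 120
  -> return 120
-> return 120

Final answer: 120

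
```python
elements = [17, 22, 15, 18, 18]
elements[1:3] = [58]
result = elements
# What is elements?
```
Trace:
  elements=[17, 22, 15, 18, 18]
  elements=[17, 58, 18, 18]
  elements=[17, 58, 18, 18], result=[17, 58, 18, 18]

Final answer: [17, 58, 18, 18]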